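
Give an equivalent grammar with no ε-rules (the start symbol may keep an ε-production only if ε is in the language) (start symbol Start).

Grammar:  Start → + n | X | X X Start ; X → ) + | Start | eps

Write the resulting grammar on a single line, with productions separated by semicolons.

Start → + n | X | X X Start | X X | X Start | ε; X → ) + | Start

Nullable nonterminals: {Start, X}.
ε ∈ L(G) since Start is nullable, so keep Start → ε.
For each production, add variants omitting each subset of nullable occurrences: Start → X X Start gives X X Start | X X | X Start.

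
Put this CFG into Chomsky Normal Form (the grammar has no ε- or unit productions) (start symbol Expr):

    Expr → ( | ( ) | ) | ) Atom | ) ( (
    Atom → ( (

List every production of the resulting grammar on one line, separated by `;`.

Expr → ( | X1 X2 | ) | X2 Atom | X2 Y1; Atom → X1 X1; X1 → (; X2 → ); Y1 → X1 X1

Introduce a nonterminal for each terminal appearing in a rule of length ≥ 2: X1 → (, X2 → ).
Binarize each right-hand side of length ≥ 3 by chaining fresh nonterminals (Y1, Y2, …): affected rules were Expr → X2 X1 X1.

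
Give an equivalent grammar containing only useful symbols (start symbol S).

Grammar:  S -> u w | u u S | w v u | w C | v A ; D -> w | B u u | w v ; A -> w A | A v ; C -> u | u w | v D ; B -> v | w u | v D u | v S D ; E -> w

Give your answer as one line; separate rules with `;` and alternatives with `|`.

S -> u w | u u S | w v u | w C; D -> w | B u u | w v; C -> u | u w | v D; B -> v | w u | v D u | v S D

Generating nonterminals: {B, C, D, E, S}.
Reachable from S after that: {B, C, D, S}.
Removed useless symbols: {A, E} and every production mentioning them.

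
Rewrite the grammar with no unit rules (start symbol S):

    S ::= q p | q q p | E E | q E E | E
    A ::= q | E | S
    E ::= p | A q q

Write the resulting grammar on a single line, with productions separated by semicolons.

Unit pairs: A ⇒* {E, S}; S ⇒* {E}.
Replace each nonterminal's rules with the union of the non-unit rules of every nonterminal it unit-derives.

S ::= p | A q q | q p | q q p | E E | q E E; A ::= p | A q q | q p | q q p | E E | q E E | q; E ::= p | A q q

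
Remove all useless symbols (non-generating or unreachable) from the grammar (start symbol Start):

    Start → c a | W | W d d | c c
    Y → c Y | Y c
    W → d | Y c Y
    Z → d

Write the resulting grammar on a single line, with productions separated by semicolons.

Start → c a | W | W d d | c c; W → d

Generating nonterminals: {Start, W, Z}.
Reachable from Start after that: {Start, W}.
Removed useless symbols: {Y, Z} and every production mentioning them.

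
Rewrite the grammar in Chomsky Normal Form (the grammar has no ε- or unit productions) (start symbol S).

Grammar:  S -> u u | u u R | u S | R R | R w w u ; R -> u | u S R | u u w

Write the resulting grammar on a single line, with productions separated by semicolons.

Introduce a nonterminal for each terminal appearing in a rule of length ≥ 2: X1 → u, X2 → w.
Binarize each right-hand side of length ≥ 3 by chaining fresh nonterminals (Y1, Y2, …): affected rules were S → X1 X1 R; S → R X2 X2 X1; R → X1 S R; R → X1 X1 X2.

S -> X1 X1 | X1 Y1 | X1 S | R R | R Y2; R -> u | X1 Y4 | X1 Y5; X1 -> u; X2 -> w; Y1 -> X1 R; Y2 -> X2 Y3; Y3 -> X2 X1; Y4 -> S R; Y5 -> X1 X2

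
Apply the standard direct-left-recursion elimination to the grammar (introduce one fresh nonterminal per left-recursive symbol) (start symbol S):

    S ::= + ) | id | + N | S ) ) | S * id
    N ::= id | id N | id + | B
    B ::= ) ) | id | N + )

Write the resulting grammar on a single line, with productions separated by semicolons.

S ::= + ) S' | id S' | + N S'; N ::= id | id N | id + | B; B ::= ) ) | id | N + ); S' ::= ) ) S' | * id S' | ε

S is directly left-recursive.
For S: α = {) ), * id}, β = {+ ), id, + N}. Rewrite as S → β S' and S' → α S' | ε.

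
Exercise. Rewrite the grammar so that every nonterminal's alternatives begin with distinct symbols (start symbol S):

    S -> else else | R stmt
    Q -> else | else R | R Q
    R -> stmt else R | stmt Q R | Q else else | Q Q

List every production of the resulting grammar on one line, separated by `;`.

S -> else else | R stmt; Q -> R Q | else Q'; R -> stmt R' | Q R''; Q' -> ε | R; R' -> else R | Q R; R'' -> else else | Q

Q has alternatives sharing prefix 'else': factor to Q → else Q' with Q' → ε | R.
R has alternatives sharing prefix 'stmt': factor to R → stmt R' with R' → else R | Q R.
R has alternatives sharing prefix 'Q': factor to R → Q R'' with R'' → else else | Q.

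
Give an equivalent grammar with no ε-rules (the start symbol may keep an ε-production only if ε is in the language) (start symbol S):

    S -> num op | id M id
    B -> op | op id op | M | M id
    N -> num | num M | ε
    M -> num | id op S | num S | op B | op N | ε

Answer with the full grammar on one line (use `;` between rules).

The nullable symbols are {B, M, N}.
ε ∉ L(G), so no ε-production is kept.
Add the nullable-subset variants: S → id M id gives id M id | id id. B → M id gives M id | id. M → op B gives op B | op.

S -> num op | id M id | id id; B -> op | op id op | M | M id | id; N -> num | num M; M -> num | id op S | num S | op B | op | op N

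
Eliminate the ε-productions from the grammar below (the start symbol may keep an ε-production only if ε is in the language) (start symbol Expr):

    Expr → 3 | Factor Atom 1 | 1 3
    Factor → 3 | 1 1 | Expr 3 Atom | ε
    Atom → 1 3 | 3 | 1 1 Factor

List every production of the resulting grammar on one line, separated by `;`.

The nullable symbols are {Factor}.
ε ∉ L(G), so no ε-production is kept.
Expand every rule over subsets of its nullable positions: Expr → Factor Atom 1 gives Factor Atom 1 | Atom 1. Atom → 1 1 Factor gives 1 1 Factor | 1 1.

Expr → 3 | Factor Atom 1 | Atom 1 | 1 3; Factor → 3 | 1 1 | Expr 3 Atom; Atom → 1 3 | 3 | 1 1 Factor | 1 1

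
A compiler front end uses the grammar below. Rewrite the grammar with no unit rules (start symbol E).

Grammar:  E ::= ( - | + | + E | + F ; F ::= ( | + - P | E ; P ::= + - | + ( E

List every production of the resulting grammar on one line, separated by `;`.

E ::= ( - | + | + E | + F; F ::= ( - | + | + E | + F | ( | + - P; P ::= + - | + ( E

Unit pairs: F ⇒* {E}.
For every A with A ⇒* B via unit rules, add B's non-unit alternatives to A; then delete every rule of the form X → Y.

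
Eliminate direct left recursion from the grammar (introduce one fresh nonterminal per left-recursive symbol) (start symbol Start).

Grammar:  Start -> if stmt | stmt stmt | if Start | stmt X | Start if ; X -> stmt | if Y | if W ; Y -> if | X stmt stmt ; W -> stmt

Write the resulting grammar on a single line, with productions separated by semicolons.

Start -> if stmt Start1 | stmt stmt Start1 | if Start Start1 | stmt X Start1; X -> stmt | if Y | if W; Y -> if | X stmt stmt; W -> stmt; Start1 -> if Start1 | ε

Directly left-recursive nonterminal: Start.
For Start: α = {if}, β = {if stmt, stmt stmt, if Start, stmt X}. Rewrite as Start → β Start1 and Start1 → α Start1 | ε.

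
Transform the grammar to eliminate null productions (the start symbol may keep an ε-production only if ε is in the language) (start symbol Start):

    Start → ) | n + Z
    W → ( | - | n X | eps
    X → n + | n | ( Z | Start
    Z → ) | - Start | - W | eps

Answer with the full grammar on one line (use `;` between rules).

The nullable symbols are {W, Z}.
ε ∉ L(G), so no ε-production is kept.
Expand every rule over subsets of its nullable positions: Start → n + Z gives n + Z | n +. X → ( Z gives ( Z | (. Z → - W gives - W | -.

Start → ) | n + Z | n +; W → ( | - | n X; X → n + | n | ( Z | ( | Start; Z → ) | - Start | - W | -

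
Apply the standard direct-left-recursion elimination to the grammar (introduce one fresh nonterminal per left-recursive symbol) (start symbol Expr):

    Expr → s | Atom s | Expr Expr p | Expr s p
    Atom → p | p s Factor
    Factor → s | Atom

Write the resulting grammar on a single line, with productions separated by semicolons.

Expr → s Expr1 | Atom s Expr1; Atom → p | p s Factor; Factor → s | Atom; Expr1 → Expr p Expr1 | s p Expr1 | eps

Left recursion appears on Expr.
For Expr: α = {Expr p, s p}, β = {s, Atom s}. Rewrite as Expr → β Expr1 and Expr1 → α Expr1 | ε.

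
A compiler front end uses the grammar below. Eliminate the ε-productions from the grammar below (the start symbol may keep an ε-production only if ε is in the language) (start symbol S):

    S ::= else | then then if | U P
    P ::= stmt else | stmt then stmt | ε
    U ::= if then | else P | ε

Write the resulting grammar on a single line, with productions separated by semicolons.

Nullable set = {P, S, U}.
ε ∈ L(G) since S is nullable, so keep S → ε.
Expand every rule over subsets of its nullable positions: S → U P gives U P | U | P. U → else P gives else P | else.

S ::= else | then then if | U P | U | P | ε; P ::= stmt else | stmt then stmt; U ::= if then | else P | else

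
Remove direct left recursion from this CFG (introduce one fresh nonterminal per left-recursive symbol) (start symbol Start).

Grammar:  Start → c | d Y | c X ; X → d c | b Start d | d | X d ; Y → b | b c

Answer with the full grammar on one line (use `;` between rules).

Left recursion appears on X.
For X: α = {d}, β = {d c, b Start d, d}. Rewrite as X → β X1 and X1 → α X1 | ε.

Start → c | d Y | c X; X → d c X1 | b Start d X1 | d X1; Y → b | b c; X1 → d X1 | ε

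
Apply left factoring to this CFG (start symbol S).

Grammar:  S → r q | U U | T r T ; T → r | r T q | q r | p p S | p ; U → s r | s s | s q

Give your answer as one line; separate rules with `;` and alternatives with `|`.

S → r q | U U | T r T; T → q r | r T' | p T''; U → s U'; T' → ε | T q; T'' → p S | ε; U' → r | s | q

T has alternatives sharing prefix 'r': factor to T → r T' with T' → ε | T q.
T has alternatives sharing prefix 'p': factor to T → p T'' with T'' → p S | ε.
U has alternatives sharing prefix 's': factor to U → s U' with U' → r | s | q.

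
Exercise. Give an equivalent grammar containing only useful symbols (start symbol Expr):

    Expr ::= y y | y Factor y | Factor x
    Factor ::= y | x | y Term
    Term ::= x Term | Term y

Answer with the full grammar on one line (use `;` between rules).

Expr ::= y y | y Factor y | Factor x; Factor ::= y | x

Generating nonterminals: {Expr, Factor}.
Reachable from Expr after that: {Expr, Factor}.
Removed useless symbols: {Term} and every production mentioning them.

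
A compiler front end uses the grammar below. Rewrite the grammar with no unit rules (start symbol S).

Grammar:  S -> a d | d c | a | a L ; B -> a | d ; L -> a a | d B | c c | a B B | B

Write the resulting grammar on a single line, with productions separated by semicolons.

Unit pairs: L ⇒* {B}.
For each unit pair (A, B), copy every non-unit production of B to A, then drop all unit productions.

S -> a d | d c | a | a L; B -> a | d; L -> a a | d B | c c | a B B | a | d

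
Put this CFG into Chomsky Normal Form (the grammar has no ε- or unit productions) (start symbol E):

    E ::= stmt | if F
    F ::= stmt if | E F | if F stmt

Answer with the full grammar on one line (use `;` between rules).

E ::= stmt | X1 F; F ::= X2 X1 | E F | X1 Y1; X1 ::= if; X2 ::= stmt; Y1 ::= F X2

Introduce a nonterminal for each terminal appearing in a rule of length ≥ 2: X1 → if, X2 → stmt.
Binarize each right-hand side of length ≥ 3 by chaining fresh nonterminals (Y1, Y2, …): affected rules were F → X1 F X2.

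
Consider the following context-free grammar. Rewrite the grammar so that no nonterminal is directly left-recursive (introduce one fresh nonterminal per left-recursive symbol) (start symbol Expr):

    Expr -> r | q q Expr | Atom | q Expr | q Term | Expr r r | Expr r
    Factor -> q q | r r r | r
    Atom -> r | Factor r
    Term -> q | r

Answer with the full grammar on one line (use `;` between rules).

Expr is directly left-recursive.
For Expr: α = {r r, r}, β = {r, q q Expr, Atom, q Expr, q Term}. Rewrite as Expr → β Expr1 and Expr1 → α Expr1 | ε.

Expr -> r Expr1 | q q Expr Expr1 | Atom Expr1 | q Expr Expr1 | q Term Expr1; Factor -> q q | r r r | r; Atom -> r | Factor r; Term -> q | r; Expr1 -> r r Expr1 | r Expr1 | ε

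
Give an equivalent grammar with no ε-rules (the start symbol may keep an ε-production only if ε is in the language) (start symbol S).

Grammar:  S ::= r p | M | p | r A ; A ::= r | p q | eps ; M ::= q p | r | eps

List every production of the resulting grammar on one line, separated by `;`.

Nullable set = {A, M, S}.
ε ∈ L(G) since S is nullable, so keep S → ε.
Add the nullable-subset variants: S → r A gives r A | r.

S ::= r p | M | p | r A | r | ε; A ::= r | p q; M ::= q p | r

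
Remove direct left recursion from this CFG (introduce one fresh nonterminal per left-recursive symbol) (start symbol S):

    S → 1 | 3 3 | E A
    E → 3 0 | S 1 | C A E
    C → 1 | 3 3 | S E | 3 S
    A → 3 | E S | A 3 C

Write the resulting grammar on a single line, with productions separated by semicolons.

Left recursion appears on A.
For A: α = {3 C}, β = {3, E S}. Rewrite as A → β A' and A' → α A' | ε.

S → 1 | 3 3 | E A; E → 3 0 | S 1 | C A E; C → 1 | 3 3 | S E | 3 S; A → 3 A' | E S A'; A' → 3 C A' | ε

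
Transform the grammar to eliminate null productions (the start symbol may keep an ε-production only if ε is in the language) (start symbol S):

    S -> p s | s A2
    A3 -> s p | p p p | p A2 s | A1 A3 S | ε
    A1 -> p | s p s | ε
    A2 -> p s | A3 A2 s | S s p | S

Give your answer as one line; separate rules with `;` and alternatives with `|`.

S -> p s | s A2; A3 -> s p | p p p | p A2 s | A1 A3 S | A1 S | A3 S | S; A1 -> p | s p s; A2 -> p s | A3 A2 s | A2 s | S s p | S

The nullable symbols are {A1, A3}.
ε ∉ L(G), so no ε-production is kept.
For each production, add variants omitting each subset of nullable occurrences: A3 → A1 A3 S gives A1 A3 S | A1 S | A3 S | S. A2 → A3 A2 s gives A3 A2 s | A2 s.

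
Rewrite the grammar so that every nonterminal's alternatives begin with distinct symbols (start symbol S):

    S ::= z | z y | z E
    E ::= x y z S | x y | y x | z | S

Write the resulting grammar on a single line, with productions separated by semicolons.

S ::= z S'; E ::= y x | z | S | x y E'; S' ::= ε | y | E; E' ::= z S | ε

S has alternatives sharing prefix 'z': factor to S → z S' with S' → ε | y | E.
E has alternatives sharing prefix 'x y': factor to E → x y E' with E' → z S | ε.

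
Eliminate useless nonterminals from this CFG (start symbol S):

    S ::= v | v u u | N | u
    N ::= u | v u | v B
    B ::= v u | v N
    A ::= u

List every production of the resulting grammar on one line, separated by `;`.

S ::= v | v u u | N | u; N ::= u | v u | v B; B ::= v u | v N

Generating nonterminals: {A, B, N, S}.
Reachable from S after that: {B, N, S}.
Removed useless symbols: {A} and every production mentioning them.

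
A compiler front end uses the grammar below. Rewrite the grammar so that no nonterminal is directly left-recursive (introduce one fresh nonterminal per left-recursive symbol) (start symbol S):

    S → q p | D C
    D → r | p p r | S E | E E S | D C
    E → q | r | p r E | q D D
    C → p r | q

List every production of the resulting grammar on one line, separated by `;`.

D is directly left-recursive.
For D: α = {C}, β = {r, p p r, S E, E E S}. Rewrite as D → β D' and D' → α D' | ε.

S → q p | D C; D → r D' | p p r D' | S E D' | E E S D'; E → q | r | p r E | q D D; C → p r | q; D' → C D' | ε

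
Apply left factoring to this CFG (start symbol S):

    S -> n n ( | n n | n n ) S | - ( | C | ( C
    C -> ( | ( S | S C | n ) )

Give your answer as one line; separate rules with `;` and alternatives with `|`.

S has alternatives sharing prefix 'n n': factor to S → n n S' with S' → ( | ε | ) S.
C has alternatives sharing prefix '(': factor to C → ( C' with C' → ε | S.

S -> - ( | C | ( C | n n S'; C -> S C | n ) ) | ( C'; S' -> ( | ε | ) S; C' -> ε | S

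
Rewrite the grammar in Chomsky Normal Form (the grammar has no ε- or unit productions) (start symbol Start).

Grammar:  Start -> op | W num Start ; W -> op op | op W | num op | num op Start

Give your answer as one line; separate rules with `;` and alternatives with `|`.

Start -> op | W Y1; W -> X2 X2 | X2 W | X1 X2 | X1 Y2; X1 -> num; X2 -> op; Y1 -> X1 Start; Y2 -> X2 Start

Introduce a nonterminal for each terminal appearing in a rule of length ≥ 2: X1 → num, X2 → op.
Binarize each right-hand side of length ≥ 3 by chaining fresh nonterminals (Y1, Y2, …): affected rules were Start → W X1 Start; W → X1 X2 Start.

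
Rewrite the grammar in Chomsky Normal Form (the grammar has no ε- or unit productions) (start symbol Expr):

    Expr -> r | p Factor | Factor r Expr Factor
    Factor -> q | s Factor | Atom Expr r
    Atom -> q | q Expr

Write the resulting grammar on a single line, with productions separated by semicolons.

Expr -> r | X1 Factor | Factor Y1; Factor -> q | X3 Factor | Atom Y3; Atom -> q | X4 Expr; X1 -> p; X2 -> r; X3 -> s; X4 -> q; Y1 -> X2 Y2; Y2 -> Expr Factor; Y3 -> Expr X2

Introduce a nonterminal for each terminal appearing in a rule of length ≥ 2: X1 → p, X2 → r, X3 → s, X4 → q.
Binarize each right-hand side of length ≥ 3 by chaining fresh nonterminals (Y1, Y2, …): affected rules were Expr → Factor X2 Expr Factor; Factor → Atom Expr X2.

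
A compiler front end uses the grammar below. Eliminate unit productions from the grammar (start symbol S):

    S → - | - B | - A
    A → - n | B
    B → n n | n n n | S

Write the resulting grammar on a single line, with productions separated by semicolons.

Unit pairs: A ⇒* {B, S}; B ⇒* {S}.
For every A with A ⇒* B via unit rules, add B's non-unit alternatives to A; then delete every rule of the form X → Y.

S → - | - B | - A; A → n n | n n n | - | - B | - A | - n; B → n n | n n n | - | - B | - A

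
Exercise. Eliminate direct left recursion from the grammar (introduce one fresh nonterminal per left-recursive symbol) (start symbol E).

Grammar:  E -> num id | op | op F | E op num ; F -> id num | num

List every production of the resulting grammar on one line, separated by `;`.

E -> num id E' | op E' | op F E'; F -> id num | num; E' -> op num E' | ε

E is directly left-recursive.
For E: α = {op num}, β = {num id, op, op F}. Rewrite as E → β E' and E' → α E' | ε.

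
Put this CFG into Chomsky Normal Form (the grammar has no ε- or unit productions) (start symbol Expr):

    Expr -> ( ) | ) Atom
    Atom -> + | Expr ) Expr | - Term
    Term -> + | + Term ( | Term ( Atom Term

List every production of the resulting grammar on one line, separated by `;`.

Introduce a nonterminal for each terminal appearing in a rule of length ≥ 2: X1 → (, X2 → ), X3 → -, X4 → +.
Binarize each right-hand side of length ≥ 3 by chaining fresh nonterminals (Y1, Y2, …): affected rules were Atom → Expr X2 Expr; Term → X4 Term X1; Term → Term X1 Atom Term.

Expr -> X1 X2 | X2 Atom; Atom -> + | Expr Y1 | X3 Term; Term -> + | X4 Y2 | Term Y3; X1 -> (; X2 -> ); X3 -> -; X4 -> +; Y1 -> X2 Expr; Y2 -> Term X1; Y3 -> X1 Y4; Y4 -> Atom Term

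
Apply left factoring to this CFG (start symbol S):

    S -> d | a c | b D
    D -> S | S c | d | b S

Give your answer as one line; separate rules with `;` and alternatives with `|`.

D has alternatives sharing prefix 'S': factor to D → S D' with D' → ε | c.

S -> d | a c | b D; D -> d | b S | S D'; D' -> eps | c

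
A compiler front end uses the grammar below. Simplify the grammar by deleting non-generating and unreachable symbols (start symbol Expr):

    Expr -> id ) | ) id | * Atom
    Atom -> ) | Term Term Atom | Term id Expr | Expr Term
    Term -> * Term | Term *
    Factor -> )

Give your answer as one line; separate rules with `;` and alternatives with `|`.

Generating nonterminals: {Atom, Expr, Factor}.
Reachable from Expr after that: {Atom, Expr}.
Removed useless symbols: {Factor, Term} and every production mentioning them.

Expr -> id ) | ) id | * Atom; Atom -> )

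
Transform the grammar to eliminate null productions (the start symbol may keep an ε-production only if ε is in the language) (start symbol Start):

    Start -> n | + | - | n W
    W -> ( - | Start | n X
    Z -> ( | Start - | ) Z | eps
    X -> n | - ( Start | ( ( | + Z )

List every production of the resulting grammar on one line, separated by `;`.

Start -> n | + | - | n W; W -> ( - | Start | n X; Z -> ( | Start - | ) Z | ); X -> n | - ( Start | ( ( | + Z ) | + )

The nullable symbols are {Z}.
ε ∉ L(G), so no ε-production is kept.
Expand every rule over subsets of its nullable positions: Z → ) Z gives ) Z | ). X → + Z ) gives + Z ) | + ).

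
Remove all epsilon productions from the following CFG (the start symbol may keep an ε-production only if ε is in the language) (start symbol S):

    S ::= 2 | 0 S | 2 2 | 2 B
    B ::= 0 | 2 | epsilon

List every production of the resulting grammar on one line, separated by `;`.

Nullable nonterminals: {B}.
ε ∉ L(G), so no ε-production is kept.

S ::= 2 | 0 S | 2 2 | 2 B; B ::= 0 | 2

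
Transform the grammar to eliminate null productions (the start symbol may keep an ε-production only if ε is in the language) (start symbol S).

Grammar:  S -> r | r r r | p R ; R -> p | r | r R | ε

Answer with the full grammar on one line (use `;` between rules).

The nullable symbols are {R}.
ε ∉ L(G), so no ε-production is kept.
Expand every rule over subsets of its nullable positions: S → p R gives p R | p.

S -> r | r r r | p R | p; R -> p | r | r R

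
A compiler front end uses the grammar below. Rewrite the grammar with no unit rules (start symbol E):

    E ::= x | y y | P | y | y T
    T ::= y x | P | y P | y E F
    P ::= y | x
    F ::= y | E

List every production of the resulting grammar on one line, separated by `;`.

E ::= x | y y | y | y T; T ::= y | x | y x | y P | y E F; P ::= y | x; F ::= x | y y | y | y T

Unit pairs: E ⇒* {P}; F ⇒* {E, P}; T ⇒* {P}.
Replace each nonterminal's rules with the union of the non-unit rules of every nonterminal it unit-derives.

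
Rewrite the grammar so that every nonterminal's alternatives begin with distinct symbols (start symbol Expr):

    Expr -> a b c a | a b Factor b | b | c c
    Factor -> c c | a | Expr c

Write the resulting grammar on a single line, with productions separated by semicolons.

Expr has alternatives sharing prefix 'a b': factor to Expr → a b Expr1 with Expr1 → c a | Factor b.

Expr -> b | c c | a b Expr1; Factor -> c c | a | Expr c; Expr1 -> c a | Factor b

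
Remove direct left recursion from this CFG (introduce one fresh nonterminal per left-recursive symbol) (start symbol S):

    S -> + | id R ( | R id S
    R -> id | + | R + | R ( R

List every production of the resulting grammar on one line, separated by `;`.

Left recursion appears on R.
For R: α = {+, ( R}, β = {id, +}. Rewrite as R → β R' and R' → α R' | ε.

S -> + | id R ( | R id S; R -> id R' | + R'; R' -> + R' | ( R R' | ε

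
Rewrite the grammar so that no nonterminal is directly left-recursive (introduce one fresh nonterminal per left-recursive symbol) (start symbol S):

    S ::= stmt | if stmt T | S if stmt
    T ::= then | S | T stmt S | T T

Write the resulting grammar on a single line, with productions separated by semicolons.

S, T are directly left-recursive.
For S: α = {if stmt}, β = {stmt, if stmt T}. Rewrite as S → β S' and S' → α S' | ε.
For T: α = {stmt S, T}, β = {then, S}. Rewrite as T → β T' and T' → α T' | ε.

S ::= stmt S' | if stmt T S'; T ::= then T' | S T'; S' ::= if stmt S' | ε; T' ::= stmt S T' | T T' | ε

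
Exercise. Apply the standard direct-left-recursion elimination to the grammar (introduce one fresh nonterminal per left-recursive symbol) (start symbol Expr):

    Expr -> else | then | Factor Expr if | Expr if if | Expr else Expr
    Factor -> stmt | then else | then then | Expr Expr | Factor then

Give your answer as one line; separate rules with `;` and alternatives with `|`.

Expr, Factor are directly left-recursive.
For Expr: α = {if if, else Expr}, β = {else, then, Factor Expr if}. Rewrite as Expr → β Expr1 and Expr1 → α Expr1 | ε.
For Factor: α = {then}, β = {stmt, then else, then then, Expr Expr}. Rewrite as Factor → β Factor1 and Factor1 → α Factor1 | ε.

Expr -> else Expr1 | then Expr1 | Factor Expr if Expr1; Factor -> stmt Factor1 | then else Factor1 | then then Factor1 | Expr Expr Factor1; Expr1 -> if if Expr1 | else Expr Expr1 | ε; Factor1 -> then Factor1 | ε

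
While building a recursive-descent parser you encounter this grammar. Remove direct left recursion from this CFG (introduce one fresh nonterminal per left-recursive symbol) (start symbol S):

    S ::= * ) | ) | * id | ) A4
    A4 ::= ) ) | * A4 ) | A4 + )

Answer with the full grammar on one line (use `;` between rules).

S ::= * ) | ) | * id | ) A4; A4 ::= ) ) A4' | * A4 ) A4'; A4' ::= + ) A4' | ε

Left recursion appears on A4.
For A4: α = {+ )}, β = {) ), * A4 )}. Rewrite as A4 → β A4' and A4' → α A4' | ε.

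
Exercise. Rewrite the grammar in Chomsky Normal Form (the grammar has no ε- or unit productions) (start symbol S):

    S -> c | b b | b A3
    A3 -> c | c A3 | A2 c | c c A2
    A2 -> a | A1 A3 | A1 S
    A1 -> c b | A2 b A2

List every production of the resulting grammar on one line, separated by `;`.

S -> c | X1 X1 | X1 A3; A3 -> c | X2 A3 | A2 X2 | X2 Y1; A2 -> a | A1 A3 | A1 S; A1 -> X2 X1 | A2 Y2; X1 -> b; X2 -> c; Y1 -> X2 A2; Y2 -> X1 A2

Introduce a nonterminal for each terminal appearing in a rule of length ≥ 2: X1 → b, X2 → c.
Binarize each right-hand side of length ≥ 3 by chaining fresh nonterminals (Y1, Y2, …): affected rules were A3 → X2 X2 A2; A1 → A2 X1 A2.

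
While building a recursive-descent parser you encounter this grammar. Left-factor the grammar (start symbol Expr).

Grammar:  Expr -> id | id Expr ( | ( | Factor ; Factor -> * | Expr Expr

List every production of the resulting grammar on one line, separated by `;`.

Expr -> ( | Factor | id Expr1; Factor -> * | Expr Expr; Expr1 -> eps | Expr (

Expr has alternatives sharing prefix 'id': factor to Expr → id Expr1 with Expr1 → ε | Expr (.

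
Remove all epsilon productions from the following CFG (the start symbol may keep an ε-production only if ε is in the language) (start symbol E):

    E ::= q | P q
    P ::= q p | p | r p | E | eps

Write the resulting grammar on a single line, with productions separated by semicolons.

E ::= q | P q; P ::= q p | p | r p | E

The nullable symbols are {P}.
ε ∉ L(G), so no ε-production is kept.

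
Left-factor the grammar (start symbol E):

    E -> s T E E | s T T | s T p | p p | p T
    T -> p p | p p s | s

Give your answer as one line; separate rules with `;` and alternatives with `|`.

E -> s T E' | p E''; T -> s | p p T'; E' -> E E | T | p; E'' -> p | T; T' -> ε | s

E has alternatives sharing prefix 's T': factor to E → s T E' with E' → E E | T | p.
E has alternatives sharing prefix 'p': factor to E → p E'' with E'' → p | T.
T has alternatives sharing prefix 'p p': factor to T → p p T' with T' → ε | s.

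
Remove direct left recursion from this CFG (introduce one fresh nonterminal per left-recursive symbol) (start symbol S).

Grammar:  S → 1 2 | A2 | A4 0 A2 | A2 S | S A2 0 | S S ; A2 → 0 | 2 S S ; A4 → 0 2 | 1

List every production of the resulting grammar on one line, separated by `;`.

Left recursion appears on S.
For S: α = {A2 0, S}, β = {1 2, A2, A4 0 A2, A2 S}. Rewrite as S → β S' and S' → α S' | ε.

S → 1 2 S' | A2 S' | A4 0 A2 S' | A2 S S'; A2 → 0 | 2 S S; A4 → 0 2 | 1; S' → A2 0 S' | S S' | ε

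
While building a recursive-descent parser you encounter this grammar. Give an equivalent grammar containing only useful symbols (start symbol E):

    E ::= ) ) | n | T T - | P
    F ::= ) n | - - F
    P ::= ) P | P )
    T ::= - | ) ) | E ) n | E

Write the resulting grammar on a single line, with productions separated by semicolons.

Generating nonterminals: {E, F, T}.
Reachable from E after that: {E, T}.
Removed useless symbols: {F, P} and every production mentioning them.

E ::= ) ) | n | T T -; T ::= - | ) ) | E ) n | E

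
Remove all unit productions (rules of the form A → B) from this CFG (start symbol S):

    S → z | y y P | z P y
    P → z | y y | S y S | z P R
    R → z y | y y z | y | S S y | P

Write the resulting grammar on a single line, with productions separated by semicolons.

S → z | y y P | z P y; P → z | y y | S y S | z P R; R → z | y y | S y S | z P R | z y | y y z | y | S S y

Unit pairs: R ⇒* {P}.
Replace each nonterminal's rules with the union of the non-unit rules of every nonterminal it unit-derives.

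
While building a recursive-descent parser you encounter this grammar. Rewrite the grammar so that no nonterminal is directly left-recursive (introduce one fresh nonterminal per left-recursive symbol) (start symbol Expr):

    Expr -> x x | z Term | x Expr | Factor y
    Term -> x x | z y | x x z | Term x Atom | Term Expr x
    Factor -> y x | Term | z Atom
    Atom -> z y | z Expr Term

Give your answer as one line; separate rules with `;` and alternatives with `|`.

Expr -> x x | z Term | x Expr | Factor y; Term -> x x Term1 | z y Term1 | x x z Term1; Factor -> y x | Term | z Atom; Atom -> z y | z Expr Term; Term1 -> x Atom Term1 | Expr x Term1 | ε

Term is directly left-recursive.
For Term: α = {x Atom, Expr x}, β = {x x, z y, x x z}. Rewrite as Term → β Term1 and Term1 → α Term1 | ε.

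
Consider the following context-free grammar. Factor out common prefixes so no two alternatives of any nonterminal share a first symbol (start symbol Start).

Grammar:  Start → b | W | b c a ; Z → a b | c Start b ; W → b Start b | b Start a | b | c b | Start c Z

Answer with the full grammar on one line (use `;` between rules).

Start has alternatives sharing prefix 'b': factor to Start → b Start1 with Start1 → ε | c a.
W has alternatives sharing prefix 'b': factor to W → b W1 with W1 → Start b | Start a | ε.
W1 has alternatives sharing prefix 'Start': factor to W1 → Start W11 with W11 → b | a.

Start → W | b Start1; Z → a b | c Start b; W → c b | Start c Z | b W1; Start1 → ε | c a; W1 → ε | Start W11; W11 → b | a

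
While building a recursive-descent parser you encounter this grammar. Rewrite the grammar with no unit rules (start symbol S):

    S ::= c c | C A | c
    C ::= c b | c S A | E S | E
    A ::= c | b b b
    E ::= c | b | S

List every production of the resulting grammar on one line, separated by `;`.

S ::= c c | C A | c; C ::= c | b | c b | c S A | E S | c c | C A; A ::= c | b b b; E ::= c | b | c c | C A

Unit pairs: C ⇒* {E, S}; E ⇒* {S}.
Replace each nonterminal's rules with the union of the non-unit rules of every nonterminal it unit-derives.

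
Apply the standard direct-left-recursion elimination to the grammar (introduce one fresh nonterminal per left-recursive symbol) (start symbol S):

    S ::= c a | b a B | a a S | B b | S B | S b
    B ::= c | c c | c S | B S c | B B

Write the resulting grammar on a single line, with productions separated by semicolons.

Left recursion appears on S, B.
For S: α = {B, b}, β = {c a, b a B, a a S, B b}. Rewrite as S → β S' and S' → α S' | ε.
For B: α = {S c, B}, β = {c, c c, c S}. Rewrite as B → β B' and B' → α B' | ε.

S ::= c a S' | b a B S' | a a S S' | B b S'; B ::= c B' | c c B' | c S B'; S' ::= B S' | b S' | ε; B' ::= S c B' | B B' | ε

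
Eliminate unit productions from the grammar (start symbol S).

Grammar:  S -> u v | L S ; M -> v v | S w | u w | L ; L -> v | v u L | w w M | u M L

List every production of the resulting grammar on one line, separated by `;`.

Unit pairs: M ⇒* {L}.
For each unit pair (A, B), copy every non-unit production of B to A, then drop all unit productions.

S -> u v | L S; M -> v | v u L | w w M | u M L | v v | S w | u w; L -> v | v u L | w w M | u M L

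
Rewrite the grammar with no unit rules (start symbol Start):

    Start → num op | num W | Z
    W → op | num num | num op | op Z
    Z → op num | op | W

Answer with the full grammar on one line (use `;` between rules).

Start → op num | op | num op | num W | num num | op Z; W → op | num num | num op | op Z; Z → op num | op | num num | num op | op Z

Unit pairs: Start ⇒* {W, Z}; Z ⇒* {W}.
For every A with A ⇒* B via unit rules, add B's non-unit alternatives to A; then delete every rule of the form X → Y.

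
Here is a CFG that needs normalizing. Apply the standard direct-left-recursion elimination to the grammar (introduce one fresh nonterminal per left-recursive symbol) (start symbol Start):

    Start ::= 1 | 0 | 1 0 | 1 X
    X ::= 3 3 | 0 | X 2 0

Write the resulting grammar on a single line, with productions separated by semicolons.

Start ::= 1 | 0 | 1 0 | 1 X; X ::= 3 3 X1 | 0 X1; X1 ::= 2 0 X1 | epsilon

X is directly left-recursive.
For X: α = {2 0}, β = {3 3, 0}. Rewrite as X → β X1 and X1 → α X1 | ε.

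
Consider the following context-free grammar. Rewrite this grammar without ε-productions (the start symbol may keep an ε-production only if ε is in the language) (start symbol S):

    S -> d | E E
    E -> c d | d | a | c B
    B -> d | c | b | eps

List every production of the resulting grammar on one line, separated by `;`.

The nullable symbols are {B}.
ε ∉ L(G), so no ε-production is kept.
Add the nullable-subset variants: E → c B gives c B | c.

S -> d | E E; E -> c d | d | a | c B | c; B -> d | c | b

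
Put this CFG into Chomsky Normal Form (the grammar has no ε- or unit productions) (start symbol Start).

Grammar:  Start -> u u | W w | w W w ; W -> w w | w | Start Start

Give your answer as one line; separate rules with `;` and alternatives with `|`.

Start -> X1 X1 | W X2 | X2 Y1; W -> X2 X2 | w | Start Start; X1 -> u; X2 -> w; Y1 -> W X2

Introduce a nonterminal for each terminal appearing in a rule of length ≥ 2: X1 → u, X2 → w.
Binarize each right-hand side of length ≥ 3 by chaining fresh nonterminals (Y1, Y2, …): affected rules were Start → X2 W X2.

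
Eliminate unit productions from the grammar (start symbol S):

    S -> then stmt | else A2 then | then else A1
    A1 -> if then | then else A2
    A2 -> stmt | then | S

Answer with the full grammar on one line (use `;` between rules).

Unit pairs: A2 ⇒* {S}.
For every A with A ⇒* B via unit rules, add B's non-unit alternatives to A; then delete every rule of the form X → Y.

S -> then stmt | else A2 then | then else A1; A1 -> if then | then else A2; A2 -> stmt | then | then stmt | else A2 then | then else A1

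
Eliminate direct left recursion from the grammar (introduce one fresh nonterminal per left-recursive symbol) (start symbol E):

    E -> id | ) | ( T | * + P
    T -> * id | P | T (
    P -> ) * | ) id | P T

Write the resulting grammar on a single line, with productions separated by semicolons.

T, P are directly left-recursive.
For T: α = {(}, β = {* id, P}. Rewrite as T → β T' and T' → α T' | ε.
For P: α = {T}, β = {) *, ) id}. Rewrite as P → β P' and P' → α P' | ε.

E -> id | ) | ( T | * + P; T -> * id T' | P T'; P -> ) * P' | ) id P'; T' -> ( T' | ε; P' -> T P' | ε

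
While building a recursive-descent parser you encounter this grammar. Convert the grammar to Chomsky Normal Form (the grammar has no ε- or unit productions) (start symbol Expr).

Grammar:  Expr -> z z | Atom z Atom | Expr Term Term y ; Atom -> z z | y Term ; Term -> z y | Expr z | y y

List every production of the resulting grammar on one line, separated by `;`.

Introduce a nonterminal for each terminal appearing in a rule of length ≥ 2: X1 → z, X2 → y.
Binarize each right-hand side of length ≥ 3 by chaining fresh nonterminals (Y1, Y2, …): affected rules were Expr → Atom X1 Atom; Expr → Expr Term Term X2.

Expr -> X1 X1 | Atom Y1 | Expr Y2; Atom -> X1 X1 | X2 Term; Term -> X1 X2 | Expr X1 | X2 X2; X1 -> z; X2 -> y; Y1 -> X1 Atom; Y2 -> Term Y3; Y3 -> Term X2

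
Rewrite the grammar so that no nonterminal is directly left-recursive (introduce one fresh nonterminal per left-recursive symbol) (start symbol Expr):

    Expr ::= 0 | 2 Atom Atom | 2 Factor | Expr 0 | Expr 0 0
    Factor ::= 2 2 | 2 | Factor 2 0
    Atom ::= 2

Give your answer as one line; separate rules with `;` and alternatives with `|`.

Directly left-recursive nonterminals: Expr, Factor.
For Expr: α = {0, 0 0}, β = {0, 2 Atom Atom, 2 Factor}. Rewrite as Expr → β Expr1 and Expr1 → α Expr1 | ε.
For Factor: α = {2 0}, β = {2 2, 2}. Rewrite as Factor → β Factor1 and Factor1 → α Factor1 | ε.

Expr ::= 0 Expr1 | 2 Atom Atom Expr1 | 2 Factor Expr1; Factor ::= 2 2 Factor1 | 2 Factor1; Atom ::= 2; Expr1 ::= 0 Expr1 | 0 0 Expr1 | ε; Factor1 ::= 2 0 Factor1 | ε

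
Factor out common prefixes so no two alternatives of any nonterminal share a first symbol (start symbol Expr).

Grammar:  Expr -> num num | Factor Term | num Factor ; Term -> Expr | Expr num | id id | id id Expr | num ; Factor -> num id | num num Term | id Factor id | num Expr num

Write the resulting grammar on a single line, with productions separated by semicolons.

Expr has alternatives sharing prefix 'num': factor to Expr → num Expr1 with Expr1 → num | Factor.
Term has alternatives sharing prefix 'id id': factor to Term → id id Term1 with Term1 → ε | Expr.
Term has alternatives sharing prefix 'Expr': factor to Term → Expr Term2 with Term2 → ε | num.
Factor has alternatives sharing prefix 'num': factor to Factor → num Factor1 with Factor1 → id | num Term | Expr num.

Expr -> Factor Term | num Expr1; Term -> num | id id Term1 | Expr Term2; Factor -> id Factor id | num Factor1; Expr1 -> num | Factor; Term1 -> eps | Expr; Term2 -> eps | num; Factor1 -> id | num Term | Expr num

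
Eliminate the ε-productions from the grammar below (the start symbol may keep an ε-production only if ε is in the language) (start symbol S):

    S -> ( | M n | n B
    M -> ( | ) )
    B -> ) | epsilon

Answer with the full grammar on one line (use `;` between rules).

S -> ( | M n | n B | n; M -> ( | ) ); B -> )

Nullable set = {B}.
ε ∉ L(G), so no ε-production is kept.
Expand every rule over subsets of its nullable positions: S → n B gives n B | n.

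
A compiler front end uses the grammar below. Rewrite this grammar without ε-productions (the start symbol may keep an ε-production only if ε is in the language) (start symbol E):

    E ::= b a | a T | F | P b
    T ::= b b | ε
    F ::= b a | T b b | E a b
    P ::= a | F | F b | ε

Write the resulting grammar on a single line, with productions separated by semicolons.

The nullable symbols are {P, T}.
ε ∉ L(G), so no ε-production is kept.
For each production, add variants omitting each subset of nullable occurrences: E → a T gives a T | a. E → P b gives P b | b. F → T b b gives T b b | b b.

E ::= b a | a T | a | F | P b | b; T ::= b b; F ::= b a | T b b | b b | E a b; P ::= a | F | F b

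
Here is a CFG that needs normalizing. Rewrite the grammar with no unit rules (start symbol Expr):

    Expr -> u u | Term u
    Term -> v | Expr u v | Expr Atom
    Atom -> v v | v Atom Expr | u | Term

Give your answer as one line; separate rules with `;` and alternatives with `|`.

Expr -> u u | Term u; Term -> v | Expr u v | Expr Atom; Atom -> v | Expr u v | Expr Atom | v v | v Atom Expr | u

Unit pairs: Atom ⇒* {Term}.
For every A with A ⇒* B via unit rules, add B's non-unit alternatives to A; then delete every rule of the form X → Y.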